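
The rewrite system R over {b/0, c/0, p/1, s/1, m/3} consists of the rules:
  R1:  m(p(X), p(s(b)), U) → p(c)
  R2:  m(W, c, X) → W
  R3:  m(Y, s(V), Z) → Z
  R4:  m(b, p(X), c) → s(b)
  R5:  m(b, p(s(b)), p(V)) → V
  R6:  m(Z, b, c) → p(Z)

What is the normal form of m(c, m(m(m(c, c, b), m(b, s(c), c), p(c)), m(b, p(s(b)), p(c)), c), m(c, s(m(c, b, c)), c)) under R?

1. m(c, m(m(m(c, c, b), m(b, s(c), c), p(c)), m(b, p(s(b)), p(c)), c), m(c, s(m(c, b, c)), c))  →  m(c, m(m(c, m(b, s(c), c), p(c)), m(b, p(s(b)), p(c)), c), m(c, s(m(c, b, c)), c))   [R2 at 2.1.1]
2. m(c, m(m(c, m(b, s(c), c), p(c)), m(b, p(s(b)), p(c)), c), m(c, s(m(c, b, c)), c))  →  m(c, m(m(c, c, p(c)), m(b, p(s(b)), p(c)), c), m(c, s(m(c, b, c)), c))   [R3 at 2.1.2]
3. m(c, m(m(c, c, p(c)), m(b, p(s(b)), p(c)), c), m(c, s(m(c, b, c)), c))  →  m(c, m(c, m(b, p(s(b)), p(c)), c), m(c, s(m(c, b, c)), c))   [R2 at 2.1]
4. m(c, m(c, m(b, p(s(b)), p(c)), c), m(c, s(m(c, b, c)), c))  →  m(c, m(c, c, c), m(c, s(m(c, b, c)), c))   [R5 at 2.2]
5. m(c, m(c, c, c), m(c, s(m(c, b, c)), c))  →  m(c, c, m(c, s(m(c, b, c)), c))   [R2 at 2]
6. m(c, c, m(c, s(m(c, b, c)), c))  →  c   [R2 at ε]

c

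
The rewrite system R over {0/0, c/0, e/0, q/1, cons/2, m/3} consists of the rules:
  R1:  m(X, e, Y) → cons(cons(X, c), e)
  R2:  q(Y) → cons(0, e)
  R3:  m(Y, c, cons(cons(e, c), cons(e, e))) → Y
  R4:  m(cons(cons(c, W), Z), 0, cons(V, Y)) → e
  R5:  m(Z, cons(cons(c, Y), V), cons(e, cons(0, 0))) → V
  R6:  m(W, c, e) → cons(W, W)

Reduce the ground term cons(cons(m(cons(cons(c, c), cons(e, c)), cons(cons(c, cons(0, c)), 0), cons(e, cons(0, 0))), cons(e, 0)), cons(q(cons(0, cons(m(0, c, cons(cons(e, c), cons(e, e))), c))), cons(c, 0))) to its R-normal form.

cons(cons(0, cons(e, 0)), cons(cons(0, e), cons(c, 0)))

1. cons(cons(m(cons(cons(c, c), cons(e, c)), cons(cons(c, cons(0, c)), 0), cons(e, cons(0, 0))), cons(e, 0)), cons(q(cons(0, cons(m(0, c, cons(cons(e, c), cons(e, e))), c))), cons(c, 0)))  →  cons(cons(0, cons(e, 0)), cons(q(cons(0, cons(m(0, c, cons(cons(e, c), cons(e, e))), c))), cons(c, 0)))   [R5 at 1.1]
2. cons(cons(0, cons(e, 0)), cons(q(cons(0, cons(m(0, c, cons(cons(e, c), cons(e, e))), c))), cons(c, 0)))  →  cons(cons(0, cons(e, 0)), cons(cons(0, e), cons(c, 0)))   [R2 at 2.1]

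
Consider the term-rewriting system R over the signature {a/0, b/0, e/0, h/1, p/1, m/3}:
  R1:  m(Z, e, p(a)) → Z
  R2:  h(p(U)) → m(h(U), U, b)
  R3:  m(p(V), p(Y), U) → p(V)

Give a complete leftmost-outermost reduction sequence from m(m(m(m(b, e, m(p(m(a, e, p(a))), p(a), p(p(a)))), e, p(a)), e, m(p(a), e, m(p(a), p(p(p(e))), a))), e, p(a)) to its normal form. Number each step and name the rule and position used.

1. m(m(m(m(b, e, m(p(m(a, e, p(a))), p(a), p(p(a)))), e, p(a)), e, m(p(a), e, m(p(a), p(p(p(e))), a))), e, p(a))  →  m(m(m(b, e, m(p(m(a, e, p(a))), p(a), p(p(a)))), e, p(a)), e, m(p(a), e, m(p(a), p(p(p(e))), a)))   [R1 at ε]
2. m(m(m(b, e, m(p(m(a, e, p(a))), p(a), p(p(a)))), e, p(a)), e, m(p(a), e, m(p(a), p(p(p(e))), a)))  →  m(m(b, e, m(p(m(a, e, p(a))), p(a), p(p(a)))), e, m(p(a), e, m(p(a), p(p(p(e))), a)))   [R1 at 1]
3. m(m(b, e, m(p(m(a, e, p(a))), p(a), p(p(a)))), e, m(p(a), e, m(p(a), p(p(p(e))), a)))  →  m(m(b, e, p(m(a, e, p(a)))), e, m(p(a), e, m(p(a), p(p(p(e))), a)))   [R3 at 1.3]
4. m(m(b, e, p(m(a, e, p(a)))), e, m(p(a), e, m(p(a), p(p(p(e))), a)))  →  m(m(b, e, p(a)), e, m(p(a), e, m(p(a), p(p(p(e))), a)))   [R1 at 1.3.1]
5. m(m(b, e, p(a)), e, m(p(a), e, m(p(a), p(p(p(e))), a)))  →  m(b, e, m(p(a), e, m(p(a), p(p(p(e))), a)))   [R1 at 1]
6. m(b, e, m(p(a), e, m(p(a), p(p(p(e))), a)))  →  m(b, e, m(p(a), e, p(a)))   [R3 at 3.3]
7. m(b, e, m(p(a), e, p(a)))  →  m(b, e, p(a))   [R1 at 3]
8. m(b, e, p(a))  →  b   [R1 at ε]

b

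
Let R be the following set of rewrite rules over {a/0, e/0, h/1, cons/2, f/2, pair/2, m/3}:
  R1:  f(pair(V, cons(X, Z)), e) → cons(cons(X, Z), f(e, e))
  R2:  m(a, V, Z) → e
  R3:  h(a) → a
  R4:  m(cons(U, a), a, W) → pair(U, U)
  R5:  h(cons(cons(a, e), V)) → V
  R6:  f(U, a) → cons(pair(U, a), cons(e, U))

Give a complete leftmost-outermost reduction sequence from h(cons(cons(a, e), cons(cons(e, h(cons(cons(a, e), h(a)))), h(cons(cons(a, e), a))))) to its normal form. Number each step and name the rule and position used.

1. h(cons(cons(a, e), cons(cons(e, h(cons(cons(a, e), h(a)))), h(cons(cons(a, e), a)))))  →  cons(cons(e, h(cons(cons(a, e), h(a)))), h(cons(cons(a, e), a)))   [R5 at ε]
2. cons(cons(e, h(cons(cons(a, e), h(a)))), h(cons(cons(a, e), a)))  →  cons(cons(e, h(a)), h(cons(cons(a, e), a)))   [R5 at 1.2]
3. cons(cons(e, h(a)), h(cons(cons(a, e), a)))  →  cons(cons(e, a), h(cons(cons(a, e), a)))   [R3 at 1.2]
4. cons(cons(e, a), h(cons(cons(a, e), a)))  →  cons(cons(e, a), a)   [R5 at 2]

cons(cons(e, a), a)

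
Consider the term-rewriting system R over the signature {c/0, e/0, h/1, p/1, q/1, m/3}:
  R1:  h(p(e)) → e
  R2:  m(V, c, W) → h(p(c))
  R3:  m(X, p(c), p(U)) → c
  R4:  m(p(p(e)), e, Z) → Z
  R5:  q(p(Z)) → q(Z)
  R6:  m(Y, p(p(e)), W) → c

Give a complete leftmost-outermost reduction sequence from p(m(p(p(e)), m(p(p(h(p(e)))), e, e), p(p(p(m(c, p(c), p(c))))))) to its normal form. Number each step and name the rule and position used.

1. p(m(p(p(e)), m(p(p(h(p(e)))), e, e), p(p(p(m(c, p(c), p(c)))))))  →  p(m(p(p(e)), m(p(p(e)), e, e), p(p(p(m(c, p(c), p(c)))))))   [R1 at 1.2.1.1.1]
2. p(m(p(p(e)), m(p(p(e)), e, e), p(p(p(m(c, p(c), p(c)))))))  →  p(m(p(p(e)), e, p(p(p(m(c, p(c), p(c)))))))   [R4 at 1.2]
3. p(m(p(p(e)), e, p(p(p(m(c, p(c), p(c)))))))  →  p(p(p(p(m(c, p(c), p(c))))))   [R4 at 1]
4. p(p(p(p(m(c, p(c), p(c))))))  →  p(p(p(p(c))))   [R3 at 1.1.1.1]

p(p(p(p(c))))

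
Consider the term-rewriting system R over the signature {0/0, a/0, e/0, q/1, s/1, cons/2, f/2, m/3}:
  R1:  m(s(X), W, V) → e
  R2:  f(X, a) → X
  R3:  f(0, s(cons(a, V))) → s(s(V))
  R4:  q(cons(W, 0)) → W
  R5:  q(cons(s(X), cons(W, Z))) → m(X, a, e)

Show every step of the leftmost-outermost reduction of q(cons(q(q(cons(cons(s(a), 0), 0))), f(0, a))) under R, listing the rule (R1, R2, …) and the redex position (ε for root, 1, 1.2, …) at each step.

s(a)

1. q(cons(q(q(cons(cons(s(a), 0), 0))), f(0, a)))  →  q(cons(q(cons(s(a), 0)), f(0, a)))   [R4 at 1.1.1]
2. q(cons(q(cons(s(a), 0)), f(0, a)))  →  q(cons(s(a), f(0, a)))   [R4 at 1.1]
3. q(cons(s(a), f(0, a)))  →  q(cons(s(a), 0))   [R2 at 1.2]
4. q(cons(s(a), 0))  →  s(a)   [R4 at ε]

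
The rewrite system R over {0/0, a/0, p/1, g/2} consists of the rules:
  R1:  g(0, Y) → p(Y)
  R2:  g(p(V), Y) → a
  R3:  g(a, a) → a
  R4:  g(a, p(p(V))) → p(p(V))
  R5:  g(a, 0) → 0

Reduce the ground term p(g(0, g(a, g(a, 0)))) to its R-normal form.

1. p(g(0, g(a, g(a, 0))))  →  p(p(g(a, g(a, 0))))   [R1 at 1]
2. p(p(g(a, g(a, 0))))  →  p(p(g(a, 0)))   [R5 at 1.1.2]
3. p(p(g(a, 0)))  →  p(p(0))   [R5 at 1.1]

p(p(0))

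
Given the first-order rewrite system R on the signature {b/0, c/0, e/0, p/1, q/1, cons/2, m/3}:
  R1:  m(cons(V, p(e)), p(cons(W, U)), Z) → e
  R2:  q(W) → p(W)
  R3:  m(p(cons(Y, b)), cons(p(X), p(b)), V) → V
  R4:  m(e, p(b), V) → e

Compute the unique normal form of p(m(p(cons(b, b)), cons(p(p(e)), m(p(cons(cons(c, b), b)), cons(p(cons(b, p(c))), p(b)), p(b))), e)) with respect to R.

p(e)

1. p(m(p(cons(b, b)), cons(p(p(e)), m(p(cons(cons(c, b), b)), cons(p(cons(b, p(c))), p(b)), p(b))), e))  →  p(m(p(cons(b, b)), cons(p(p(e)), p(b)), e))   [R3 at 1.2.2]
2. p(m(p(cons(b, b)), cons(p(p(e)), p(b)), e))  →  p(e)   [R3 at 1]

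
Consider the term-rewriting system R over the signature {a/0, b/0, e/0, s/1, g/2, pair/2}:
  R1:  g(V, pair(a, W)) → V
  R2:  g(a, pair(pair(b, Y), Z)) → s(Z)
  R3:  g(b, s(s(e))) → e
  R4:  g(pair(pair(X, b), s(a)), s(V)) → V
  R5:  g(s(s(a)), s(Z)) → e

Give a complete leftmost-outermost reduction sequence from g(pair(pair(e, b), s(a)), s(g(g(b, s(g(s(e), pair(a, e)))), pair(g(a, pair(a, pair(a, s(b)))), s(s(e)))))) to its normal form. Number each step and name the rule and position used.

e

1. g(pair(pair(e, b), s(a)), s(g(g(b, s(g(s(e), pair(a, e)))), pair(g(a, pair(a, pair(a, s(b)))), s(s(e))))))  →  g(g(b, s(g(s(e), pair(a, e)))), pair(g(a, pair(a, pair(a, s(b)))), s(s(e))))   [R4 at ε]
2. g(g(b, s(g(s(e), pair(a, e)))), pair(g(a, pair(a, pair(a, s(b)))), s(s(e))))  →  g(g(b, s(s(e))), pair(g(a, pair(a, pair(a, s(b)))), s(s(e))))   [R1 at 1.2.1]
3. g(g(b, s(s(e))), pair(g(a, pair(a, pair(a, s(b)))), s(s(e))))  →  g(e, pair(g(a, pair(a, pair(a, s(b)))), s(s(e))))   [R3 at 1]
4. g(e, pair(g(a, pair(a, pair(a, s(b)))), s(s(e))))  →  g(e, pair(a, s(s(e))))   [R1 at 2.1]
5. g(e, pair(a, s(s(e))))  →  e   [R1 at ε]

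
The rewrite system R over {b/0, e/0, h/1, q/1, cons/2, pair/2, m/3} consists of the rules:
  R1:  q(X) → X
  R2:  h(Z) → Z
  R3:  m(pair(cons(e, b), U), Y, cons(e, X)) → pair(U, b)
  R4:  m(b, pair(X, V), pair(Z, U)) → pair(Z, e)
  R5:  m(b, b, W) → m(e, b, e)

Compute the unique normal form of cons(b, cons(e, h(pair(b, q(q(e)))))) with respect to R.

cons(b, cons(e, pair(b, e)))

1. cons(b, cons(e, h(pair(b, q(q(e))))))  →  cons(b, cons(e, pair(b, q(q(e)))))   [R2 at 2.2]
2. cons(b, cons(e, pair(b, q(q(e)))))  →  cons(b, cons(e, pair(b, q(e))))   [R1 at 2.2.2]
3. cons(b, cons(e, pair(b, q(e))))  →  cons(b, cons(e, pair(b, e)))   [R1 at 2.2.2]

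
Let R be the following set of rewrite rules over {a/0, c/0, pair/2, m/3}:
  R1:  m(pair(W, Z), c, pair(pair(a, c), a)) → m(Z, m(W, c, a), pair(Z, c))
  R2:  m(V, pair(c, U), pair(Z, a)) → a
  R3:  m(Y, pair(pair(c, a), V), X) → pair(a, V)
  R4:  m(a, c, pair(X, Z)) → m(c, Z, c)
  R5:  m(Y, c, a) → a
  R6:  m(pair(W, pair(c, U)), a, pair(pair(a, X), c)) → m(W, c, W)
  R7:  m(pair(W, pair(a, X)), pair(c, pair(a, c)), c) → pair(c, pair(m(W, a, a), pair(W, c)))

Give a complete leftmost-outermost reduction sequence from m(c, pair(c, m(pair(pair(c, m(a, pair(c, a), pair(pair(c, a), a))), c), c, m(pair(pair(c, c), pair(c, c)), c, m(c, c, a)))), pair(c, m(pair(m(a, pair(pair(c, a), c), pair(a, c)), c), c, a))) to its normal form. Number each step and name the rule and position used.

a

1. m(c, pair(c, m(pair(pair(c, m(a, pair(c, a), pair(pair(c, a), a))), c), c, m(pair(pair(c, c), pair(c, c)), c, m(c, c, a)))), pair(c, m(pair(m(a, pair(pair(c, a), c), pair(a, c)), c), c, a)))  →  m(c, pair(c, m(pair(pair(c, a), c), c, m(pair(pair(c, c), pair(c, c)), c, m(c, c, a)))), pair(c, m(pair(m(a, pair(pair(c, a), c), pair(a, c)), c), c, a)))   [R2 at 2.2.1.1.2]
2. m(c, pair(c, m(pair(pair(c, a), c), c, m(pair(pair(c, c), pair(c, c)), c, m(c, c, a)))), pair(c, m(pair(m(a, pair(pair(c, a), c), pair(a, c)), c), c, a)))  →  m(c, pair(c, m(pair(pair(c, a), c), c, m(pair(pair(c, c), pair(c, c)), c, a))), pair(c, m(pair(m(a, pair(pair(c, a), c), pair(a, c)), c), c, a)))   [R5 at 2.2.3.3]
3. m(c, pair(c, m(pair(pair(c, a), c), c, m(pair(pair(c, c), pair(c, c)), c, a))), pair(c, m(pair(m(a, pair(pair(c, a), c), pair(a, c)), c), c, a)))  →  m(c, pair(c, m(pair(pair(c, a), c), c, a)), pair(c, m(pair(m(a, pair(pair(c, a), c), pair(a, c)), c), c, a)))   [R5 at 2.2.3]
4. m(c, pair(c, m(pair(pair(c, a), c), c, a)), pair(c, m(pair(m(a, pair(pair(c, a), c), pair(a, c)), c), c, a)))  →  m(c, pair(c, a), pair(c, m(pair(m(a, pair(pair(c, a), c), pair(a, c)), c), c, a)))   [R5 at 2.2]
5. m(c, pair(c, a), pair(c, m(pair(m(a, pair(pair(c, a), c), pair(a, c)), c), c, a)))  →  m(c, pair(c, a), pair(c, a))   [R5 at 3.2]
6. m(c, pair(c, a), pair(c, a))  →  a   [R2 at ε]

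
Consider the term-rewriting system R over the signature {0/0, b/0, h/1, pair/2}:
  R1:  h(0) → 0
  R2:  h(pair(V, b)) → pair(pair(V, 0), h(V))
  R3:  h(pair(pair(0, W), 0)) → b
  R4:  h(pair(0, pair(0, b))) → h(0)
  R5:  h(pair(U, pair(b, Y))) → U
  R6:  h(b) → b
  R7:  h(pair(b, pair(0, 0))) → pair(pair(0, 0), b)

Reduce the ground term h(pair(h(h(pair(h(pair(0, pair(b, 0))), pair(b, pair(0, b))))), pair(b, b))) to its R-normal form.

0

1. h(pair(h(h(pair(h(pair(0, pair(b, 0))), pair(b, pair(0, b))))), pair(b, b)))  →  h(h(pair(h(pair(0, pair(b, 0))), pair(b, pair(0, b)))))   [R5 at ε]
2. h(h(pair(h(pair(0, pair(b, 0))), pair(b, pair(0, b)))))  →  h(h(pair(0, pair(b, 0))))   [R5 at 1]
3. h(h(pair(0, pair(b, 0))))  →  h(0)   [R5 at 1]
4. h(0)  →  0   [R1 at ε]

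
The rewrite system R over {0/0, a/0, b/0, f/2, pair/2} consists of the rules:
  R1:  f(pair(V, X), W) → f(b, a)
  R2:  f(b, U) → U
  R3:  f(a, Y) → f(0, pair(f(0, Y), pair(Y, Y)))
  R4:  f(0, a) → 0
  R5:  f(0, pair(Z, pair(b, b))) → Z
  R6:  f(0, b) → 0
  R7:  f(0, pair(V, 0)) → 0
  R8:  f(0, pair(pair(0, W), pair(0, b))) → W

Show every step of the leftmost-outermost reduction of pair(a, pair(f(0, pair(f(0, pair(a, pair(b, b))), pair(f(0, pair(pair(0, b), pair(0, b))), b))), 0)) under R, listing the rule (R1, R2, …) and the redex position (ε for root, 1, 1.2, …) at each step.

1. pair(a, pair(f(0, pair(f(0, pair(a, pair(b, b))), pair(f(0, pair(pair(0, b), pair(0, b))), b))), 0))  →  pair(a, pair(f(0, pair(a, pair(f(0, pair(pair(0, b), pair(0, b))), b))), 0))   [R5 at 2.1.2.1]
2. pair(a, pair(f(0, pair(a, pair(f(0, pair(pair(0, b), pair(0, b))), b))), 0))  →  pair(a, pair(f(0, pair(a, pair(b, b))), 0))   [R8 at 2.1.2.2.1]
3. pair(a, pair(f(0, pair(a, pair(b, b))), 0))  →  pair(a, pair(a, 0))   [R5 at 2.1]

pair(a, pair(a, 0))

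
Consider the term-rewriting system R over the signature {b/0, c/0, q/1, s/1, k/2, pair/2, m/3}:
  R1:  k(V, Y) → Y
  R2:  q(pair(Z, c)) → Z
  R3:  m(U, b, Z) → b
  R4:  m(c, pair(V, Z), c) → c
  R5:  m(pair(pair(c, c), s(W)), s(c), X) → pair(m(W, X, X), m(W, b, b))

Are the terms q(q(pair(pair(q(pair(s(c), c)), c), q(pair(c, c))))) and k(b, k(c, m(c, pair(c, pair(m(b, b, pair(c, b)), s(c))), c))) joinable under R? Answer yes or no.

Reduce t₁ = q(q(pair(pair(q(pair(s(c), c)), c), q(pair(c, c))))):
1. q(q(pair(pair(q(pair(s(c), c)), c), q(pair(c, c)))))  →  q(q(pair(pair(s(c), c), q(pair(c, c)))))   [R2 at 1.1.1.1]
2. q(q(pair(pair(s(c), c), q(pair(c, c)))))  →  q(q(pair(pair(s(c), c), c)))   [R2 at 1.1.2]
3. q(q(pair(pair(s(c), c), c)))  →  q(pair(s(c), c))   [R2 at 1]
4. q(pair(s(c), c))  →  s(c)   [R2 at ε]

Reduce t₂ = k(b, k(c, m(c, pair(c, pair(m(b, b, pair(c, b)), s(c))), c))):
1. k(b, k(c, m(c, pair(c, pair(m(b, b, pair(c, b)), s(c))), c)))  →  k(c, m(c, pair(c, pair(m(b, b, pair(c, b)), s(c))), c))   [R1 at ε]
2. k(c, m(c, pair(c, pair(m(b, b, pair(c, b)), s(c))), c))  →  m(c, pair(c, pair(m(b, b, pair(c, b)), s(c))), c)   [R1 at ε]
3. m(c, pair(c, pair(m(b, b, pair(c, b)), s(c))), c)  →  c   [R4 at ε]

no — NF(t₁) = s(c), NF(t₂) = c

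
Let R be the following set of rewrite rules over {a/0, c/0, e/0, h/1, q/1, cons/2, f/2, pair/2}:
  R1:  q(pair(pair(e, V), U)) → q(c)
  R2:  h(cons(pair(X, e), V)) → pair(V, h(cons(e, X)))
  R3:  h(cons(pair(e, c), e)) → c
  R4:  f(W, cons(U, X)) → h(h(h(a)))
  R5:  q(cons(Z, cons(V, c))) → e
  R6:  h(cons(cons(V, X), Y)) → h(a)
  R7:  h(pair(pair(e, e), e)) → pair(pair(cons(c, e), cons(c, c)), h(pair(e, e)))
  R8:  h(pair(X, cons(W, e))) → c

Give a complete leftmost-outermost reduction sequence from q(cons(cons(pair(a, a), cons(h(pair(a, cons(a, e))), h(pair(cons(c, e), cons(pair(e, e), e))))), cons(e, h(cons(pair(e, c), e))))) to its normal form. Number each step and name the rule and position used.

1. q(cons(cons(pair(a, a), cons(h(pair(a, cons(a, e))), h(pair(cons(c, e), cons(pair(e, e), e))))), cons(e, h(cons(pair(e, c), e)))))  →  q(cons(cons(pair(a, a), cons(c, h(pair(cons(c, e), cons(pair(e, e), e))))), cons(e, h(cons(pair(e, c), e)))))   [R8 at 1.1.2.1]
2. q(cons(cons(pair(a, a), cons(c, h(pair(cons(c, e), cons(pair(e, e), e))))), cons(e, h(cons(pair(e, c), e)))))  →  q(cons(cons(pair(a, a), cons(c, c)), cons(e, h(cons(pair(e, c), e)))))   [R8 at 1.1.2.2]
3. q(cons(cons(pair(a, a), cons(c, c)), cons(e, h(cons(pair(e, c), e)))))  →  q(cons(cons(pair(a, a), cons(c, c)), cons(e, c)))   [R3 at 1.2.2]
4. q(cons(cons(pair(a, a), cons(c, c)), cons(e, c)))  →  e   [R5 at ε]

e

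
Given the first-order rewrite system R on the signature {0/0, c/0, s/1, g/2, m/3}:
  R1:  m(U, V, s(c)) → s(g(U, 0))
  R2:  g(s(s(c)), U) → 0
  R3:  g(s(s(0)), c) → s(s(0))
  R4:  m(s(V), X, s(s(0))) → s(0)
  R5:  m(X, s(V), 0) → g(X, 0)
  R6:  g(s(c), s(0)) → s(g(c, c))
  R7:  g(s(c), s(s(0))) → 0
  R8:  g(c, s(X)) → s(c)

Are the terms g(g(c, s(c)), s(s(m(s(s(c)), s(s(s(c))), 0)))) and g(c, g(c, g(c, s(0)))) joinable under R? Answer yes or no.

Reduce t₁ = g(g(c, s(c)), s(s(m(s(s(c)), s(s(s(c))), 0)))):
1. g(g(c, s(c)), s(s(m(s(s(c)), s(s(s(c))), 0))))  →  g(s(c), s(s(m(s(s(c)), s(s(s(c))), 0))))   [R8 at 1]
2. g(s(c), s(s(m(s(s(c)), s(s(s(c))), 0))))  →  g(s(c), s(s(g(s(s(c)), 0))))   [R5 at 2.1.1]
3. g(s(c), s(s(g(s(s(c)), 0))))  →  g(s(c), s(s(0)))   [R2 at 2.1.1]
4. g(s(c), s(s(0)))  →  0   [R7 at ε]

Reduce t₂ = g(c, g(c, g(c, s(0)))):
1. g(c, g(c, g(c, s(0))))  →  g(c, g(c, s(c)))   [R8 at 2.2]
2. g(c, g(c, s(c)))  →  g(c, s(c))   [R8 at 2]
3. g(c, s(c))  →  s(c)   [R8 at ε]

no — NF(t₁) = 0, NF(t₂) = s(c)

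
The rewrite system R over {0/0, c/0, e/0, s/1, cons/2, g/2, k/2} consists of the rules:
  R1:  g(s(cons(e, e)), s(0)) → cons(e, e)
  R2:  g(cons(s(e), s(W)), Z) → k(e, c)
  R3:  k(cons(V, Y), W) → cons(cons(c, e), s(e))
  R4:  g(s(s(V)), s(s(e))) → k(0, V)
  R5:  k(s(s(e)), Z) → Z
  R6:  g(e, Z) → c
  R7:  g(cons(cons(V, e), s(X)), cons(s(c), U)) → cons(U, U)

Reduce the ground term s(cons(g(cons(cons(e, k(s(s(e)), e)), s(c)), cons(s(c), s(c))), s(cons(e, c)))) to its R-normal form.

s(cons(cons(s(c), s(c)), s(cons(e, c))))

1. s(cons(g(cons(cons(e, k(s(s(e)), e)), s(c)), cons(s(c), s(c))), s(cons(e, c))))  →  s(cons(g(cons(cons(e, e), s(c)), cons(s(c), s(c))), s(cons(e, c))))   [R5 at 1.1.1.1.2]
2. s(cons(g(cons(cons(e, e), s(c)), cons(s(c), s(c))), s(cons(e, c))))  →  s(cons(cons(s(c), s(c)), s(cons(e, c))))   [R7 at 1.1]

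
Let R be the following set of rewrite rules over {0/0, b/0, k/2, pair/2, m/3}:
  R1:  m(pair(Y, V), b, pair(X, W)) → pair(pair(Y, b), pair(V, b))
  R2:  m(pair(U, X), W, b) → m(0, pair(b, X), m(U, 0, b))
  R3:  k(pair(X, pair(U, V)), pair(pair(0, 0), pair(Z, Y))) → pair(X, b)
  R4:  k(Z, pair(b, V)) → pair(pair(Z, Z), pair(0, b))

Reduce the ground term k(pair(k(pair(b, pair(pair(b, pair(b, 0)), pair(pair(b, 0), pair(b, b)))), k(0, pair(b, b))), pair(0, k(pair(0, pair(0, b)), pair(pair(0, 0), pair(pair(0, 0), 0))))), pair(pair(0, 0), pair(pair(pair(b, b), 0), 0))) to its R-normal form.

pair(pair(b, b), b)

1. k(pair(k(pair(b, pair(pair(b, pair(b, 0)), pair(pair(b, 0), pair(b, b)))), k(0, pair(b, b))), pair(0, k(pair(0, pair(0, b)), pair(pair(0, 0), pair(pair(0, 0), 0))))), pair(pair(0, 0), pair(pair(pair(b, b), 0), 0)))  →  pair(k(pair(b, pair(pair(b, pair(b, 0)), pair(pair(b, 0), pair(b, b)))), k(0, pair(b, b))), b)   [R3 at ε]
2. pair(k(pair(b, pair(pair(b, pair(b, 0)), pair(pair(b, 0), pair(b, b)))), k(0, pair(b, b))), b)  →  pair(k(pair(b, pair(pair(b, pair(b, 0)), pair(pair(b, 0), pair(b, b)))), pair(pair(0, 0), pair(0, b))), b)   [R4 at 1.2]
3. pair(k(pair(b, pair(pair(b, pair(b, 0)), pair(pair(b, 0), pair(b, b)))), pair(pair(0, 0), pair(0, b))), b)  →  pair(pair(b, b), b)   [R3 at 1]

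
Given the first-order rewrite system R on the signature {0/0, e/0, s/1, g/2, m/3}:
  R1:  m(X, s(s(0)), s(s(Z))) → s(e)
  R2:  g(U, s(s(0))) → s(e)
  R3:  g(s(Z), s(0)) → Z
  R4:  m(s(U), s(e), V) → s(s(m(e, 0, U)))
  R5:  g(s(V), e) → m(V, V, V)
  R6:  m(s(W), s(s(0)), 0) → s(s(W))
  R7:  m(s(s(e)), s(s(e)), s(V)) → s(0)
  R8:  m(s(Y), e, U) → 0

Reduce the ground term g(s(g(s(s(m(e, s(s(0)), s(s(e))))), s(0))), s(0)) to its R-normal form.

s(s(e))

1. g(s(g(s(s(m(e, s(s(0)), s(s(e))))), s(0))), s(0))  →  g(s(s(m(e, s(s(0)), s(s(e))))), s(0))   [R3 at ε]
2. g(s(s(m(e, s(s(0)), s(s(e))))), s(0))  →  s(m(e, s(s(0)), s(s(e))))   [R3 at ε]
3. s(m(e, s(s(0)), s(s(e))))  →  s(s(e))   [R1 at 1]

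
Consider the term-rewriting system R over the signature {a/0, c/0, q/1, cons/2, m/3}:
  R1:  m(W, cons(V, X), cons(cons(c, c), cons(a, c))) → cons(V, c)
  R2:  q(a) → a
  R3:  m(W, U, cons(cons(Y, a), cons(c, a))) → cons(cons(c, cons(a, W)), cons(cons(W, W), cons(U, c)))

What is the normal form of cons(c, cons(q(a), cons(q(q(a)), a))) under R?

cons(c, cons(a, cons(a, a)))

1. cons(c, cons(q(a), cons(q(q(a)), a)))  →  cons(c, cons(a, cons(q(q(a)), a)))   [R2 at 2.1]
2. cons(c, cons(a, cons(q(q(a)), a)))  →  cons(c, cons(a, cons(q(a), a)))   [R2 at 2.2.1.1]
3. cons(c, cons(a, cons(q(a), a)))  →  cons(c, cons(a, cons(a, a)))   [R2 at 2.2.1]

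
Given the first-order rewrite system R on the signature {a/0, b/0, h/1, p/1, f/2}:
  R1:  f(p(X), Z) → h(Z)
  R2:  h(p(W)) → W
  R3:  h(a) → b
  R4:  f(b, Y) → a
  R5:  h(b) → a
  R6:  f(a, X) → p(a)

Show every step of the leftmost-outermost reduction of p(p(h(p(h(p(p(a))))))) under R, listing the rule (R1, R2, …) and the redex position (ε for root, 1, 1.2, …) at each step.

1. p(p(h(p(h(p(p(a)))))))  →  p(p(h(p(p(a)))))   [R2 at 1.1]
2. p(p(h(p(p(a)))))  →  p(p(p(a)))   [R2 at 1.1]

p(p(p(a)))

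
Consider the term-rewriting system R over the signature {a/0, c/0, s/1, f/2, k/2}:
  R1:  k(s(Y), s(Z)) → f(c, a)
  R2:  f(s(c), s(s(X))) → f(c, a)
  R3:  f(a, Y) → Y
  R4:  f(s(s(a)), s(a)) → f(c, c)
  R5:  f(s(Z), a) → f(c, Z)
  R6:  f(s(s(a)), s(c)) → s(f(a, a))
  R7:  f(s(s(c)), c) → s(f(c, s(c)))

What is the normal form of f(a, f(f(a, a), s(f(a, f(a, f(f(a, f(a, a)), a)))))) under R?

s(a)

1. f(a, f(f(a, a), s(f(a, f(a, f(f(a, f(a, a)), a))))))  →  f(f(a, a), s(f(a, f(a, f(f(a, f(a, a)), a)))))   [R3 at ε]
2. f(f(a, a), s(f(a, f(a, f(f(a, f(a, a)), a)))))  →  f(a, s(f(a, f(a, f(f(a, f(a, a)), a)))))   [R3 at 1]
3. f(a, s(f(a, f(a, f(f(a, f(a, a)), a)))))  →  s(f(a, f(a, f(f(a, f(a, a)), a))))   [R3 at ε]
4. s(f(a, f(a, f(f(a, f(a, a)), a))))  →  s(f(a, f(f(a, f(a, a)), a)))   [R3 at 1]
5. s(f(a, f(f(a, f(a, a)), a)))  →  s(f(f(a, f(a, a)), a))   [R3 at 1]
6. s(f(f(a, f(a, a)), a))  →  s(f(f(a, a), a))   [R3 at 1.1]
7. s(f(f(a, a), a))  →  s(f(a, a))   [R3 at 1.1]
8. s(f(a, a))  →  s(a)   [R3 at 1]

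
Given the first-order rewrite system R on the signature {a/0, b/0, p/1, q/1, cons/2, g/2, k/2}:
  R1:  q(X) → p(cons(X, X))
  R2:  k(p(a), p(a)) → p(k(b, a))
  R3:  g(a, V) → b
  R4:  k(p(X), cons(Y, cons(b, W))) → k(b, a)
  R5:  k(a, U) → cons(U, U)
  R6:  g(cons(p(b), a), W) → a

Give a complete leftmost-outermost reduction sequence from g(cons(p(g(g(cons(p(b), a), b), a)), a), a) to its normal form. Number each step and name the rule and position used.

a

1. g(cons(p(g(g(cons(p(b), a), b), a)), a), a)  →  g(cons(p(g(a, a)), a), a)   [R6 at 1.1.1.1]
2. g(cons(p(g(a, a)), a), a)  →  g(cons(p(b), a), a)   [R3 at 1.1.1]
3. g(cons(p(b), a), a)  →  a   [R6 at ε]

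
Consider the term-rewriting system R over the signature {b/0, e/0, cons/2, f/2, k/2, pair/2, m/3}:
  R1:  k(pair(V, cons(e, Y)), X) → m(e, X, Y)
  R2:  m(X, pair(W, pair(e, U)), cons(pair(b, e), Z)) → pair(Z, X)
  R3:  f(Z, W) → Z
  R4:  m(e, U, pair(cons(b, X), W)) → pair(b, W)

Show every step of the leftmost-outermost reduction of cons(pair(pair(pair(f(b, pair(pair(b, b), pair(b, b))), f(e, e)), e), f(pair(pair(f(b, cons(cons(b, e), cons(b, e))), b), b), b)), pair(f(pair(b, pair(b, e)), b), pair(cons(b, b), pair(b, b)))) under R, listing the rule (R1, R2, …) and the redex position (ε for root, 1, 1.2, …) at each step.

1. cons(pair(pair(pair(f(b, pair(pair(b, b), pair(b, b))), f(e, e)), e), f(pair(pair(f(b, cons(cons(b, e), cons(b, e))), b), b), b)), pair(f(pair(b, pair(b, e)), b), pair(cons(b, b), pair(b, b))))  →  cons(pair(pair(pair(b, f(e, e)), e), f(pair(pair(f(b, cons(cons(b, e), cons(b, e))), b), b), b)), pair(f(pair(b, pair(b, e)), b), pair(cons(b, b), pair(b, b))))   [R3 at 1.1.1.1]
2. cons(pair(pair(pair(b, f(e, e)), e), f(pair(pair(f(b, cons(cons(b, e), cons(b, e))), b), b), b)), pair(f(pair(b, pair(b, e)), b), pair(cons(b, b), pair(b, b))))  →  cons(pair(pair(pair(b, e), e), f(pair(pair(f(b, cons(cons(b, e), cons(b, e))), b), b), b)), pair(f(pair(b, pair(b, e)), b), pair(cons(b, b), pair(b, b))))   [R3 at 1.1.1.2]
3. cons(pair(pair(pair(b, e), e), f(pair(pair(f(b, cons(cons(b, e), cons(b, e))), b), b), b)), pair(f(pair(b, pair(b, e)), b), pair(cons(b, b), pair(b, b))))  →  cons(pair(pair(pair(b, e), e), pair(pair(f(b, cons(cons(b, e), cons(b, e))), b), b)), pair(f(pair(b, pair(b, e)), b), pair(cons(b, b), pair(b, b))))   [R3 at 1.2]
4. cons(pair(pair(pair(b, e), e), pair(pair(f(b, cons(cons(b, e), cons(b, e))), b), b)), pair(f(pair(b, pair(b, e)), b), pair(cons(b, b), pair(b, b))))  →  cons(pair(pair(pair(b, e), e), pair(pair(b, b), b)), pair(f(pair(b, pair(b, e)), b), pair(cons(b, b), pair(b, b))))   [R3 at 1.2.1.1]
5. cons(pair(pair(pair(b, e), e), pair(pair(b, b), b)), pair(f(pair(b, pair(b, e)), b), pair(cons(b, b), pair(b, b))))  →  cons(pair(pair(pair(b, e), e), pair(pair(b, b), b)), pair(pair(b, pair(b, e)), pair(cons(b, b), pair(b, b))))   [R3 at 2.1]

cons(pair(pair(pair(b, e), e), pair(pair(b, b), b)), pair(pair(b, pair(b, e)), pair(cons(b, b), pair(b, b))))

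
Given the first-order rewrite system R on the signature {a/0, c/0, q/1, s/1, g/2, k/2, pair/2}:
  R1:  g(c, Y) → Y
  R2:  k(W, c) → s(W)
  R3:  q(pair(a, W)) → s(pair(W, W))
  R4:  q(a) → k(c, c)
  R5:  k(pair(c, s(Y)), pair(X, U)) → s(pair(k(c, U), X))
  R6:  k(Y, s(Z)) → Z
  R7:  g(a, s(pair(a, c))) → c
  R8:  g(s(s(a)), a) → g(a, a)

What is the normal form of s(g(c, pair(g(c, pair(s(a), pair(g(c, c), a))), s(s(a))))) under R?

s(pair(pair(s(a), pair(c, a)), s(s(a))))

1. s(g(c, pair(g(c, pair(s(a), pair(g(c, c), a))), s(s(a)))))  →  s(pair(g(c, pair(s(a), pair(g(c, c), a))), s(s(a))))   [R1 at 1]
2. s(pair(g(c, pair(s(a), pair(g(c, c), a))), s(s(a))))  →  s(pair(pair(s(a), pair(g(c, c), a)), s(s(a))))   [R1 at 1.1]
3. s(pair(pair(s(a), pair(g(c, c), a)), s(s(a))))  →  s(pair(pair(s(a), pair(c, a)), s(s(a))))   [R1 at 1.1.2.1]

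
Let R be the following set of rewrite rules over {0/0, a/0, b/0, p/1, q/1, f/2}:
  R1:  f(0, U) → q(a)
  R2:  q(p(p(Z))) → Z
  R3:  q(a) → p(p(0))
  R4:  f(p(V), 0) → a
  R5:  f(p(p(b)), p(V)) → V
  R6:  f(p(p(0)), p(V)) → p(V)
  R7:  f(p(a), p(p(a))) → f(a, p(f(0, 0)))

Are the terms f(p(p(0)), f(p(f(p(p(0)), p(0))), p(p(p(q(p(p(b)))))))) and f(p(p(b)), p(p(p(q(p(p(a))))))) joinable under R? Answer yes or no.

Reduce t₁ = f(p(p(0)), f(p(f(p(p(0)), p(0))), p(p(p(q(p(p(b)))))))):
1. f(p(p(0)), f(p(f(p(p(0)), p(0))), p(p(p(q(p(p(b))))))))  →  f(p(p(0)), f(p(p(0)), p(p(p(q(p(p(b))))))))   [R6 at 2.1.1]
2. f(p(p(0)), f(p(p(0)), p(p(p(q(p(p(b))))))))  →  f(p(p(0)), p(p(p(q(p(p(b)))))))   [R6 at 2]
3. f(p(p(0)), p(p(p(q(p(p(b)))))))  →  p(p(p(q(p(p(b))))))   [R6 at ε]
4. p(p(p(q(p(p(b))))))  →  p(p(p(b)))   [R2 at 1.1.1]

Reduce t₂ = f(p(p(b)), p(p(p(q(p(p(a))))))):
1. f(p(p(b)), p(p(p(q(p(p(a)))))))  →  p(p(q(p(p(a)))))   [R5 at ε]
2. p(p(q(p(p(a)))))  →  p(p(a))   [R2 at 1.1]

no — NF(t₁) = p(p(p(b))), NF(t₂) = p(p(a))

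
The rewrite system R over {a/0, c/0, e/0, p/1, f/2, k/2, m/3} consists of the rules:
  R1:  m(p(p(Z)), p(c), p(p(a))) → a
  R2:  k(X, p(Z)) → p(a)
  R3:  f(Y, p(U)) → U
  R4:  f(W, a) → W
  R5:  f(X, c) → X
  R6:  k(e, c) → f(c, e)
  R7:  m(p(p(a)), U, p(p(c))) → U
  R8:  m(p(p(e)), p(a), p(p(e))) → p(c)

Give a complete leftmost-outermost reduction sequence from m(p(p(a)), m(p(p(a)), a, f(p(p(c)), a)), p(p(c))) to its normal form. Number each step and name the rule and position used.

1. m(p(p(a)), m(p(p(a)), a, f(p(p(c)), a)), p(p(c)))  →  m(p(p(a)), a, f(p(p(c)), a))   [R7 at ε]
2. m(p(p(a)), a, f(p(p(c)), a))  →  m(p(p(a)), a, p(p(c)))   [R4 at 3]
3. m(p(p(a)), a, p(p(c)))  →  a   [R7 at ε]

a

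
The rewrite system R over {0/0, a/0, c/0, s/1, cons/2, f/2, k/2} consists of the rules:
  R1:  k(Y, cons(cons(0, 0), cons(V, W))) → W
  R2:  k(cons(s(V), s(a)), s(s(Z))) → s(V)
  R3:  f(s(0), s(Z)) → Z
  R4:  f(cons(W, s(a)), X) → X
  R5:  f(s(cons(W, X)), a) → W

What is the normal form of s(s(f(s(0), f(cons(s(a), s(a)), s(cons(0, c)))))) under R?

s(s(cons(0, c)))

1. s(s(f(s(0), f(cons(s(a), s(a)), s(cons(0, c))))))  →  s(s(f(s(0), s(cons(0, c)))))   [R4 at 1.1.2]
2. s(s(f(s(0), s(cons(0, c)))))  →  s(s(cons(0, c)))   [R3 at 1.1]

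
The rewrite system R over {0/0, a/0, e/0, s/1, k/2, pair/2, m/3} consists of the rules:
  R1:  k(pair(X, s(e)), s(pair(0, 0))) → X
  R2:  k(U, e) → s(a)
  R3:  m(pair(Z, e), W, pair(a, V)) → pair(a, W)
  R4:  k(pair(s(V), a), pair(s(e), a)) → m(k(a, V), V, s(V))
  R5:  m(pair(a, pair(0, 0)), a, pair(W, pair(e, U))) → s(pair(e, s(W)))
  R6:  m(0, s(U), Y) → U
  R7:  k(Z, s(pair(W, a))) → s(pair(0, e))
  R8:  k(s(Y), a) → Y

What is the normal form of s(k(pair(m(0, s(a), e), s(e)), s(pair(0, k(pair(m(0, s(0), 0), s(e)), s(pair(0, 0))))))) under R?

1. s(k(pair(m(0, s(a), e), s(e)), s(pair(0, k(pair(m(0, s(0), 0), s(e)), s(pair(0, 0)))))))  →  s(k(pair(a, s(e)), s(pair(0, k(pair(m(0, s(0), 0), s(e)), s(pair(0, 0)))))))   [R6 at 1.1.1]
2. s(k(pair(a, s(e)), s(pair(0, k(pair(m(0, s(0), 0), s(e)), s(pair(0, 0)))))))  →  s(k(pair(a, s(e)), s(pair(0, m(0, s(0), 0)))))   [R1 at 1.2.1.2]
3. s(k(pair(a, s(e)), s(pair(0, m(0, s(0), 0)))))  →  s(k(pair(a, s(e)), s(pair(0, 0))))   [R6 at 1.2.1.2]
4. s(k(pair(a, s(e)), s(pair(0, 0))))  →  s(a)   [R1 at 1]

s(a)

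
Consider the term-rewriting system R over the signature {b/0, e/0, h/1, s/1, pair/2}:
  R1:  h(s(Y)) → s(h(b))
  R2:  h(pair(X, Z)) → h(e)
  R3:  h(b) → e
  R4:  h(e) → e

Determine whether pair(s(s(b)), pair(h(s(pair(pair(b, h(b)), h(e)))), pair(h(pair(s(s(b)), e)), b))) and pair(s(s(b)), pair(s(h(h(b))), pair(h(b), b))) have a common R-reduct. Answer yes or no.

Reduce t₁ = pair(s(s(b)), pair(h(s(pair(pair(b, h(b)), h(e)))), pair(h(pair(s(s(b)), e)), b))):
1. pair(s(s(b)), pair(h(s(pair(pair(b, h(b)), h(e)))), pair(h(pair(s(s(b)), e)), b)))  →  pair(s(s(b)), pair(s(h(b)), pair(h(pair(s(s(b)), e)), b)))   [R1 at 2.1]
2. pair(s(s(b)), pair(s(h(b)), pair(h(pair(s(s(b)), e)), b)))  →  pair(s(s(b)), pair(s(e), pair(h(pair(s(s(b)), e)), b)))   [R3 at 2.1.1]
3. pair(s(s(b)), pair(s(e), pair(h(pair(s(s(b)), e)), b)))  →  pair(s(s(b)), pair(s(e), pair(h(e), b)))   [R2 at 2.2.1]
4. pair(s(s(b)), pair(s(e), pair(h(e), b)))  →  pair(s(s(b)), pair(s(e), pair(e, b)))   [R4 at 2.2.1]

Reduce t₂ = pair(s(s(b)), pair(s(h(h(b))), pair(h(b), b))):
1. pair(s(s(b)), pair(s(h(h(b))), pair(h(b), b)))  →  pair(s(s(b)), pair(s(h(e)), pair(h(b), b)))   [R3 at 2.1.1.1]
2. pair(s(s(b)), pair(s(h(e)), pair(h(b), b)))  →  pair(s(s(b)), pair(s(e), pair(h(b), b)))   [R4 at 2.1.1]
3. pair(s(s(b)), pair(s(e), pair(h(b), b)))  →  pair(s(s(b)), pair(s(e), pair(e, b)))   [R3 at 2.2.1]

yes — NF(t₁) = pair(s(s(b)), pair(s(e), pair(e, b))), NF(t₂) = pair(s(s(b)), pair(s(e), pair(e, b)))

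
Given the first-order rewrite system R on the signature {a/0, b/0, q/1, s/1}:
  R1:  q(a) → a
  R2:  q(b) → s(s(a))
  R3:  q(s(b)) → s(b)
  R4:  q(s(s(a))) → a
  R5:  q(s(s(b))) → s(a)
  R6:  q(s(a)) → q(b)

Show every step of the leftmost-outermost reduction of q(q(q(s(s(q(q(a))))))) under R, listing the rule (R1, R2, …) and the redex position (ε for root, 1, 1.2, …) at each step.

a

1. q(q(q(s(s(q(q(a)))))))  →  q(q(q(s(s(q(a))))))   [R1 at 1.1.1.1.1.1]
2. q(q(q(s(s(q(a))))))  →  q(q(q(s(s(a)))))   [R1 at 1.1.1.1.1]
3. q(q(q(s(s(a)))))  →  q(q(a))   [R4 at 1.1]
4. q(q(a))  →  q(a)   [R1 at 1]
5. q(a)  →  a   [R1 at ε]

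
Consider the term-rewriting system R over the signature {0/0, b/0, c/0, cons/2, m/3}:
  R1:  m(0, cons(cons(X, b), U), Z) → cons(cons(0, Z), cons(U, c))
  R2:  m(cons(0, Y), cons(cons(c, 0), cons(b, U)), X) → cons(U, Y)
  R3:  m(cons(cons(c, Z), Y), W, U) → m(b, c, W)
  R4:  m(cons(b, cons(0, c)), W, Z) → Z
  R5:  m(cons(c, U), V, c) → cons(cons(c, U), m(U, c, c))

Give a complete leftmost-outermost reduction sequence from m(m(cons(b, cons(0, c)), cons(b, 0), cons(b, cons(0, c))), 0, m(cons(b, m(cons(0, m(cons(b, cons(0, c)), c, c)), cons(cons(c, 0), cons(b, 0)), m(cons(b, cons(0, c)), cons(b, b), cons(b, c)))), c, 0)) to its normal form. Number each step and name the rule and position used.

1. m(m(cons(b, cons(0, c)), cons(b, 0), cons(b, cons(0, c))), 0, m(cons(b, m(cons(0, m(cons(b, cons(0, c)), c, c)), cons(cons(c, 0), cons(b, 0)), m(cons(b, cons(0, c)), cons(b, b), cons(b, c)))), c, 0))  →  m(cons(b, cons(0, c)), 0, m(cons(b, m(cons(0, m(cons(b, cons(0, c)), c, c)), cons(cons(c, 0), cons(b, 0)), m(cons(b, cons(0, c)), cons(b, b), cons(b, c)))), c, 0))   [R4 at 1]
2. m(cons(b, cons(0, c)), 0, m(cons(b, m(cons(0, m(cons(b, cons(0, c)), c, c)), cons(cons(c, 0), cons(b, 0)), m(cons(b, cons(0, c)), cons(b, b), cons(b, c)))), c, 0))  →  m(cons(b, m(cons(0, m(cons(b, cons(0, c)), c, c)), cons(cons(c, 0), cons(b, 0)), m(cons(b, cons(0, c)), cons(b, b), cons(b, c)))), c, 0)   [R4 at ε]
3. m(cons(b, m(cons(0, m(cons(b, cons(0, c)), c, c)), cons(cons(c, 0), cons(b, 0)), m(cons(b, cons(0, c)), cons(b, b), cons(b, c)))), c, 0)  →  m(cons(b, cons(0, m(cons(b, cons(0, c)), c, c))), c, 0)   [R2 at 1.2]
4. m(cons(b, cons(0, m(cons(b, cons(0, c)), c, c))), c, 0)  →  m(cons(b, cons(0, c)), c, 0)   [R4 at 1.2.2]
5. m(cons(b, cons(0, c)), c, 0)  →  0   [R4 at ε]

0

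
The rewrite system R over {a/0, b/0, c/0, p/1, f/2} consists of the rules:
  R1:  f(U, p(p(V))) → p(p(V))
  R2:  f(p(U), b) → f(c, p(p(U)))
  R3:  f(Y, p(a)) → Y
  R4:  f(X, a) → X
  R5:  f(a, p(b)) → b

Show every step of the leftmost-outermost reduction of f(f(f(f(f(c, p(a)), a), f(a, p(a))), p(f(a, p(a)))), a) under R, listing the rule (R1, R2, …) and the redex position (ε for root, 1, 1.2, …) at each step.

c

1. f(f(f(f(f(c, p(a)), a), f(a, p(a))), p(f(a, p(a)))), a)  →  f(f(f(f(c, p(a)), a), f(a, p(a))), p(f(a, p(a))))   [R4 at ε]
2. f(f(f(f(c, p(a)), a), f(a, p(a))), p(f(a, p(a))))  →  f(f(f(c, p(a)), f(a, p(a))), p(f(a, p(a))))   [R4 at 1.1]
3. f(f(f(c, p(a)), f(a, p(a))), p(f(a, p(a))))  →  f(f(c, f(a, p(a))), p(f(a, p(a))))   [R3 at 1.1]
4. f(f(c, f(a, p(a))), p(f(a, p(a))))  →  f(f(c, a), p(f(a, p(a))))   [R3 at 1.2]
5. f(f(c, a), p(f(a, p(a))))  →  f(c, p(f(a, p(a))))   [R4 at 1]
6. f(c, p(f(a, p(a))))  →  f(c, p(a))   [R3 at 2.1]
7. f(c, p(a))  →  c   [R3 at ε]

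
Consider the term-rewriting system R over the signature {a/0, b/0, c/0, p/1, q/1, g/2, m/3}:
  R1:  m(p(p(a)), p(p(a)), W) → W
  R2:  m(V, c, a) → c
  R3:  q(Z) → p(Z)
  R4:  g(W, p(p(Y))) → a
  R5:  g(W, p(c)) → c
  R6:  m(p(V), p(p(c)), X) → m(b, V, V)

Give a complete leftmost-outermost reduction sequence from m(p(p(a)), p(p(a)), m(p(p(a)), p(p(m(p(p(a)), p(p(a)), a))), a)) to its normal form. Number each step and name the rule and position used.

a

1. m(p(p(a)), p(p(a)), m(p(p(a)), p(p(m(p(p(a)), p(p(a)), a))), a))  →  m(p(p(a)), p(p(m(p(p(a)), p(p(a)), a))), a)   [R1 at ε]
2. m(p(p(a)), p(p(m(p(p(a)), p(p(a)), a))), a)  →  m(p(p(a)), p(p(a)), a)   [R1 at 2.1.1]
3. m(p(p(a)), p(p(a)), a)  →  a   [R1 at ε]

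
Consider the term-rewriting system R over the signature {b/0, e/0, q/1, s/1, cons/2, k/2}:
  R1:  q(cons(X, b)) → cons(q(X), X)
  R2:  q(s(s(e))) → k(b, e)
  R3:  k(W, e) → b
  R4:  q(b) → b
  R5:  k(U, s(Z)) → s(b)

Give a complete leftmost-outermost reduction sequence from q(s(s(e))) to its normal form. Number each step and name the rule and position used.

b

1. q(s(s(e)))  →  k(b, e)   [R2 at ε]
2. k(b, e)  →  b   [R3 at ε]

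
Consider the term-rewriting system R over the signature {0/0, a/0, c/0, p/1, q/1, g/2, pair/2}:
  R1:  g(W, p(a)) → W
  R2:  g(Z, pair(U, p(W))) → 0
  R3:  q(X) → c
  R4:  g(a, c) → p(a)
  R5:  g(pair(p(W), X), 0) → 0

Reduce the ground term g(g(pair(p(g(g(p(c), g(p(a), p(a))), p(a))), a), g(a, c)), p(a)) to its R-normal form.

1. g(g(pair(p(g(g(p(c), g(p(a), p(a))), p(a))), a), g(a, c)), p(a))  →  g(pair(p(g(g(p(c), g(p(a), p(a))), p(a))), a), g(a, c))   [R1 at ε]
2. g(pair(p(g(g(p(c), g(p(a), p(a))), p(a))), a), g(a, c))  →  g(pair(p(g(p(c), g(p(a), p(a)))), a), g(a, c))   [R1 at 1.1.1]
3. g(pair(p(g(p(c), g(p(a), p(a)))), a), g(a, c))  →  g(pair(p(g(p(c), p(a))), a), g(a, c))   [R1 at 1.1.1.2]
4. g(pair(p(g(p(c), p(a))), a), g(a, c))  →  g(pair(p(p(c)), a), g(a, c))   [R1 at 1.1.1]
5. g(pair(p(p(c)), a), g(a, c))  →  g(pair(p(p(c)), a), p(a))   [R4 at 2]
6. g(pair(p(p(c)), a), p(a))  →  pair(p(p(c)), a)   [R1 at ε]

pair(p(p(c)), a)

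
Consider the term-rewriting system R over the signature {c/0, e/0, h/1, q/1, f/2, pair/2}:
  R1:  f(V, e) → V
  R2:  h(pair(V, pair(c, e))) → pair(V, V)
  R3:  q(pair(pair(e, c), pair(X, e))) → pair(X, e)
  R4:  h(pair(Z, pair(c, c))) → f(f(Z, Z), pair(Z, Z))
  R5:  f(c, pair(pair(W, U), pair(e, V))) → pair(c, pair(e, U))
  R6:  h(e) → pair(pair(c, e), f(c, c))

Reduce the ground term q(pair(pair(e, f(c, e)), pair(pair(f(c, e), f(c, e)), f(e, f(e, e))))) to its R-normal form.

pair(pair(c, c), e)

1. q(pair(pair(e, f(c, e)), pair(pair(f(c, e), f(c, e)), f(e, f(e, e)))))  →  q(pair(pair(e, c), pair(pair(f(c, e), f(c, e)), f(e, f(e, e)))))   [R1 at 1.1.2]
2. q(pair(pair(e, c), pair(pair(f(c, e), f(c, e)), f(e, f(e, e)))))  →  q(pair(pair(e, c), pair(pair(c, f(c, e)), f(e, f(e, e)))))   [R1 at 1.2.1.1]
3. q(pair(pair(e, c), pair(pair(c, f(c, e)), f(e, f(e, e)))))  →  q(pair(pair(e, c), pair(pair(c, c), f(e, f(e, e)))))   [R1 at 1.2.1.2]
4. q(pair(pair(e, c), pair(pair(c, c), f(e, f(e, e)))))  →  q(pair(pair(e, c), pair(pair(c, c), f(e, e))))   [R1 at 1.2.2.2]
5. q(pair(pair(e, c), pair(pair(c, c), f(e, e))))  →  q(pair(pair(e, c), pair(pair(c, c), e)))   [R1 at 1.2.2]
6. q(pair(pair(e, c), pair(pair(c, c), e)))  →  pair(pair(c, c), e)   [R3 at ε]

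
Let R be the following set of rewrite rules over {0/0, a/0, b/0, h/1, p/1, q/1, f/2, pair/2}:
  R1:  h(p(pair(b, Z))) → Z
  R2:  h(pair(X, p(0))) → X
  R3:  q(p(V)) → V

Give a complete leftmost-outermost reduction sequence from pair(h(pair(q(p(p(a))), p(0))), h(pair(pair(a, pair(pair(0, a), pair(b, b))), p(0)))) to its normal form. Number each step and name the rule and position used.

pair(p(a), pair(a, pair(pair(0, a), pair(b, b))))

1. pair(h(pair(q(p(p(a))), p(0))), h(pair(pair(a, pair(pair(0, a), pair(b, b))), p(0))))  →  pair(q(p(p(a))), h(pair(pair(a, pair(pair(0, a), pair(b, b))), p(0))))   [R2 at 1]
2. pair(q(p(p(a))), h(pair(pair(a, pair(pair(0, a), pair(b, b))), p(0))))  →  pair(p(a), h(pair(pair(a, pair(pair(0, a), pair(b, b))), p(0))))   [R3 at 1]
3. pair(p(a), h(pair(pair(a, pair(pair(0, a), pair(b, b))), p(0))))  →  pair(p(a), pair(a, pair(pair(0, a), pair(b, b))))   [R2 at 2]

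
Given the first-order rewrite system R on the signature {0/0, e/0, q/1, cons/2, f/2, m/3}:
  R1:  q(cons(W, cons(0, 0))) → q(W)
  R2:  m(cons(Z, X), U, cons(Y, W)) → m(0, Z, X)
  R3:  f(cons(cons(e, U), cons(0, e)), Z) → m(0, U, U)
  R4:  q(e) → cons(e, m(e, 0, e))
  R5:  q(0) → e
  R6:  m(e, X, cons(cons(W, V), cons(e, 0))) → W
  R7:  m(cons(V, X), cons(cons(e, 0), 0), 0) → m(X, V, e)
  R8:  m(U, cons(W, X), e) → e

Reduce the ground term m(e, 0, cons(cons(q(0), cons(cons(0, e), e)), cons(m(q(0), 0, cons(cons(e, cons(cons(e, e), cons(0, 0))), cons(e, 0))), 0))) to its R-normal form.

e

1. m(e, 0, cons(cons(q(0), cons(cons(0, e), e)), cons(m(q(0), 0, cons(cons(e, cons(cons(e, e), cons(0, 0))), cons(e, 0))), 0)))  →  m(e, 0, cons(cons(e, cons(cons(0, e), e)), cons(m(q(0), 0, cons(cons(e, cons(cons(e, e), cons(0, 0))), cons(e, 0))), 0)))   [R5 at 3.1.1]
2. m(e, 0, cons(cons(e, cons(cons(0, e), e)), cons(m(q(0), 0, cons(cons(e, cons(cons(e, e), cons(0, 0))), cons(e, 0))), 0)))  →  m(e, 0, cons(cons(e, cons(cons(0, e), e)), cons(m(e, 0, cons(cons(e, cons(cons(e, e), cons(0, 0))), cons(e, 0))), 0)))   [R5 at 3.2.1.1]
3. m(e, 0, cons(cons(e, cons(cons(0, e), e)), cons(m(e, 0, cons(cons(e, cons(cons(e, e), cons(0, 0))), cons(e, 0))), 0)))  →  m(e, 0, cons(cons(e, cons(cons(0, e), e)), cons(e, 0)))   [R6 at 3.2.1]
4. m(e, 0, cons(cons(e, cons(cons(0, e), e)), cons(e, 0)))  →  e   [R6 at ε]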